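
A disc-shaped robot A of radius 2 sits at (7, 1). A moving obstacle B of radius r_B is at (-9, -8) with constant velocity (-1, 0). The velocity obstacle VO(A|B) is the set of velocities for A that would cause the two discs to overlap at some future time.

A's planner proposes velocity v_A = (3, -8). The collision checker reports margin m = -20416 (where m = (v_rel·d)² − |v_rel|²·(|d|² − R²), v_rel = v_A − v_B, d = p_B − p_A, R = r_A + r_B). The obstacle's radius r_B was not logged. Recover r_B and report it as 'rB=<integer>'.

m = -20416
d = (-16, -9);  v_rel = (4, -8),  |v_rel|² = 80
v_rel×d = (4)·(-9) − (-8)·(-16) = -164
since m = R²·80 − (-164)²:  R² = (26896 + -20416) / 80 = 81
R = √81 = 9  ⇒  r_B = 9 − 2 = 7

rB=7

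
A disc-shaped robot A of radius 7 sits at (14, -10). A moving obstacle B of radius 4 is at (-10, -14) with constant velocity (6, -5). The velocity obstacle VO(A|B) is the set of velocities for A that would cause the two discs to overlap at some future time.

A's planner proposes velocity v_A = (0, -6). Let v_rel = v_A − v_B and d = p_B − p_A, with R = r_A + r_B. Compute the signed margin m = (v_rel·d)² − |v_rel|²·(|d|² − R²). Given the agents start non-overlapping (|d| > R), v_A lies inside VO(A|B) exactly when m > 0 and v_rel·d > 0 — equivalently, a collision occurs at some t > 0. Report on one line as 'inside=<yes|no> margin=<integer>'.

d = (-24, -4),  |d|² = 592;  R = 7+4 = 11,  c = 592−11² = 471
v_rel = (-6, -1),  |v_rel|² = 37;  v_rel·d = (-6)·(-24) + (-1)·(-4) = 148
37·t² − 296·t + 471 = 0  ⇒  m = 148² − 37·471 = 4477
m = 4477 > 0,  v_rel·d = 148 > 0  ⇒  inside

inside=yes margin=4477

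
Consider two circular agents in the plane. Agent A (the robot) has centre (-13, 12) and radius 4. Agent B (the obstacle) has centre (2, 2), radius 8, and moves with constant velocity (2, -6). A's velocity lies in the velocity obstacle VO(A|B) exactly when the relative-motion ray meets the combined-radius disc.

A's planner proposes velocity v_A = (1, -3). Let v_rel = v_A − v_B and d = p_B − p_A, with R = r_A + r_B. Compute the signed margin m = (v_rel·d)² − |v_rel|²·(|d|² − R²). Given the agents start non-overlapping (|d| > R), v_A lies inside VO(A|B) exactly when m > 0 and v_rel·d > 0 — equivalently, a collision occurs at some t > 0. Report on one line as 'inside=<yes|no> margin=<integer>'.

d = (15, -10),  |d|² = 325;  R = 4+8 = 12,  c = 325−12² = 181
v_rel = (-1, 3),  |v_rel|² = 10;  v_rel·d = (-1)·(15) + (3)·(-10) = -45
10·t² + 90·t + 181 = 0  ⇒  m = (-45)² − 10·181 = 215
m = 215 > 0,  v_rel·d = -45 < 0  ⇒  outside

inside=no margin=215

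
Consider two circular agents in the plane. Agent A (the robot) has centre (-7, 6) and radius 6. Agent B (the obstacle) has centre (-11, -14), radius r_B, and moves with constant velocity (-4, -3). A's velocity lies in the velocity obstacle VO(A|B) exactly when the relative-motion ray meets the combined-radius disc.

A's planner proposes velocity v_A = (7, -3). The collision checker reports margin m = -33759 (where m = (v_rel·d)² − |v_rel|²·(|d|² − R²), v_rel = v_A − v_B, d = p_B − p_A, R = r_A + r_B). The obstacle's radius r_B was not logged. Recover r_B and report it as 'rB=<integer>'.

m = -33759
d = (-4, -20);  v_rel = (11, 0),  |v_rel|² = 121
v_rel×d = (11)·(-20) − (0)·(-4) = -220
since m = R²·121 − (-220)²:  R² = (48400 + -33759) / 121 = 121
R = √121 = 11  ⇒  r_B = 11 − 6 = 5

rB=5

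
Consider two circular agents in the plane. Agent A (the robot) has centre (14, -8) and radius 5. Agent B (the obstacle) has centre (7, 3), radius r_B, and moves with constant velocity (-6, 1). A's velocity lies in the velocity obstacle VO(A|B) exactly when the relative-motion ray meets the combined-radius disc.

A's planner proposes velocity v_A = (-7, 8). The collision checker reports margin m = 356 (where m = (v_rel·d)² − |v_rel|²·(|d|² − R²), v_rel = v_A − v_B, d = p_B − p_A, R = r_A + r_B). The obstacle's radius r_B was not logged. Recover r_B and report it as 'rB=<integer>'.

m = 356
d = (-7, 11);  v_rel = (-1, 7),  |v_rel|² = 50
v_rel×d = (-1)·(11) − (7)·(-7) = 38
since m = R²·50 − 38²:  R² = (1444 + 356) / 50 = 36
R = √36 = 6  ⇒  r_B = 6 − 5 = 1

rB=1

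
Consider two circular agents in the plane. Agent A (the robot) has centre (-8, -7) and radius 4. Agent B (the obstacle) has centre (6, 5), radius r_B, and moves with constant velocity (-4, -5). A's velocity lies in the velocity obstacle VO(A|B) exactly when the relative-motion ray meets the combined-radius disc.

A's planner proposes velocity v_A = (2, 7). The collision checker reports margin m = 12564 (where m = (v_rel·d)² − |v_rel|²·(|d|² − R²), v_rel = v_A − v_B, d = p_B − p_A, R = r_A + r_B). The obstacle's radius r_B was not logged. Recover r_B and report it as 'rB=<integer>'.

m = 12564
d = (14, 12);  v_rel = (6, 12),  |v_rel|² = 180
v_rel×d = (6)·(12) − (12)·(14) = -96
since m = R²·180 − (-96)²:  R² = (9216 + 12564) / 180 = 121
R = √121 = 11  ⇒  r_B = 11 − 4 = 7

rB=7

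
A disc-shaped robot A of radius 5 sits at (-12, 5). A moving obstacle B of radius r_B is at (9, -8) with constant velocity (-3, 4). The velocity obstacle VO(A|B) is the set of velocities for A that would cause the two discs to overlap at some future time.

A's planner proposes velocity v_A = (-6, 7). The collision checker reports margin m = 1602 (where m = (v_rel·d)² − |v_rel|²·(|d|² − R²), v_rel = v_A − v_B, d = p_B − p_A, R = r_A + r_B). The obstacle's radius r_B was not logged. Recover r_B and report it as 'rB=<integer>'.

m = 1602
d = (21, -13);  v_rel = (-3, 3),  |v_rel|² = 18
v_rel×d = (-3)·(-13) − (3)·(21) = -24
since m = R²·18 − (-24)²:  R² = (576 + 1602) / 18 = 121
R = √121 = 11  ⇒  r_B = 11 − 5 = 6

rB=6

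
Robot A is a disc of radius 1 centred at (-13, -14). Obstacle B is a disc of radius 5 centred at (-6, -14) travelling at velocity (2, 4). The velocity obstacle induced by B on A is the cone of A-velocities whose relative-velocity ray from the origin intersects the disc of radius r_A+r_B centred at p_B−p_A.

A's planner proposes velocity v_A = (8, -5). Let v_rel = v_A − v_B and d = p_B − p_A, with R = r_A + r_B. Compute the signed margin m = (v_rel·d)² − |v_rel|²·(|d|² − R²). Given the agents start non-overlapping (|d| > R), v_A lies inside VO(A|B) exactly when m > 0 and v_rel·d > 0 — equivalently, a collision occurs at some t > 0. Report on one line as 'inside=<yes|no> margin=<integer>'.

d = (7, 0),  |d|² = 49;  R = 1+5 = 6,  c = 49−6² = 13
v_rel = (6, -9),  |v_rel|² = 117;  v_rel·d = (6)·(7) + (-9)·(0) = 42
117·t² − 84·t + 13 = 0  ⇒  m = 42² − 117·13 = 243
m = 243 > 0,  v_rel·d = 42 > 0  ⇒  inside

inside=yes margin=243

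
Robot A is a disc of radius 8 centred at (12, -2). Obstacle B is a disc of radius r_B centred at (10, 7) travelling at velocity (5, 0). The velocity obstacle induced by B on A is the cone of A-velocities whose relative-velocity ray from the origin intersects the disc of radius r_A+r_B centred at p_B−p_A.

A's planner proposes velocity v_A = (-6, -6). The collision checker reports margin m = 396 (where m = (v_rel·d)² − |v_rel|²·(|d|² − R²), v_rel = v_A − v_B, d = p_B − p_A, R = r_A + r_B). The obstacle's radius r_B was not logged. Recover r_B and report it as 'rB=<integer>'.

m = 396
d = (-2, 9);  v_rel = (-11, -6),  |v_rel|² = 157
v_rel×d = (-11)·(9) − (-6)·(-2) = -111
since m = R²·157 − (-111)²:  R² = (12321 + 396) / 157 = 81
R = √81 = 9  ⇒  r_B = 9 − 8 = 1

rB=1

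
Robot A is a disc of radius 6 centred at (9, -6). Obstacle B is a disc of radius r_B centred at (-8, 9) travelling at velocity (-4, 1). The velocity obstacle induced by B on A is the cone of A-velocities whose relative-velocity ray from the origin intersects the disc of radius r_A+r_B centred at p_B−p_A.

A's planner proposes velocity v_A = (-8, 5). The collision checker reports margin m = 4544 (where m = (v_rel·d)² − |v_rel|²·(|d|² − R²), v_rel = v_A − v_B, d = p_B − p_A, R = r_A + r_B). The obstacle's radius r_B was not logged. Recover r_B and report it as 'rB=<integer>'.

m = 4544
d = (-17, 15);  v_rel = (-4, 4),  |v_rel|² = 32
v_rel×d = (-4)·(15) − (4)·(-17) = 8
since m = R²·32 − 8²:  R² = (64 + 4544) / 32 = 144
R = √144 = 12  ⇒  r_B = 12 − 6 = 6

rB=6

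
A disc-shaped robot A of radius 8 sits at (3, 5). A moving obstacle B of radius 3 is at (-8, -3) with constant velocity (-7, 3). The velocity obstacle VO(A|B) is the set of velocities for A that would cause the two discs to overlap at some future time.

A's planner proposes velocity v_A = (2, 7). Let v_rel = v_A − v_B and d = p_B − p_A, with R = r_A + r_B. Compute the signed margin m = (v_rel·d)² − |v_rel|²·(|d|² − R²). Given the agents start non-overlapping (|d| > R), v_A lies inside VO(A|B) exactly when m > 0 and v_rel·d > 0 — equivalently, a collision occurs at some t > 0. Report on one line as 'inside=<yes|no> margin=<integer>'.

d = (-11, -8),  |d|² = 185;  R = 8+3 = 11,  c = 185−11² = 64
v_rel = (9, 4),  |v_rel|² = 97;  v_rel·d = (9)·(-11) + (4)·(-8) = -131
97·t² + 262·t + 64 = 0  ⇒  m = (-131)² − 97·64 = 10953
m = 10953 > 0,  v_rel·d = -131 < 0  ⇒  outside

inside=no margin=10953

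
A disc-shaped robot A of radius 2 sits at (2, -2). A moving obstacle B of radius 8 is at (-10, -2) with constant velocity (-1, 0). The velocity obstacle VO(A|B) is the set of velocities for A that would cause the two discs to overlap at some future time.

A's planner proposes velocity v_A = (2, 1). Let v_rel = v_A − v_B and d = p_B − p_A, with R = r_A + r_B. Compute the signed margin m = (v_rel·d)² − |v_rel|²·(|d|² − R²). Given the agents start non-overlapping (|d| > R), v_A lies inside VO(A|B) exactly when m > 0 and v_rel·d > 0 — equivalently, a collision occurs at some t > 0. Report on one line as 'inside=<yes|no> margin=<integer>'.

d = (-12, 0),  |d|² = 144;  R = 2+8 = 10,  c = 144−10² = 44
v_rel = (3, 1),  |v_rel|² = 10;  v_rel·d = (3)·(-12) + (1)·(0) = -36
10·t² + 72·t + 44 = 0  ⇒  m = (-36)² − 10·44 = 856
m = 856 > 0,  v_rel·d = -36 < 0  ⇒  outside

inside=no margin=856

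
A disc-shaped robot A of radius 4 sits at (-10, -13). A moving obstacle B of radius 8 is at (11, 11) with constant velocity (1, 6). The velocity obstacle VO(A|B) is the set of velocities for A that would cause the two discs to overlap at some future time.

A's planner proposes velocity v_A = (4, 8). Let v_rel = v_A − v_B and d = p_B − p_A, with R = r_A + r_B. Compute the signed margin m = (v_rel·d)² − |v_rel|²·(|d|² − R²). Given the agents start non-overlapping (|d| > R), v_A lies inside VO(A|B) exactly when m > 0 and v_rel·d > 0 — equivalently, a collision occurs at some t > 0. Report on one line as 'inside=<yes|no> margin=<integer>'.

d = (21, 24),  |d|² = 1017;  R = 4+8 = 12,  c = 1017−12² = 873
v_rel = (3, 2),  |v_rel|² = 13;  v_rel·d = (3)·(21) + (2)·(24) = 111
13·t² − 222·t + 873 = 0  ⇒  m = 111² − 13·873 = 972
m = 972 > 0,  v_rel·d = 111 > 0  ⇒  inside

inside=yes margin=972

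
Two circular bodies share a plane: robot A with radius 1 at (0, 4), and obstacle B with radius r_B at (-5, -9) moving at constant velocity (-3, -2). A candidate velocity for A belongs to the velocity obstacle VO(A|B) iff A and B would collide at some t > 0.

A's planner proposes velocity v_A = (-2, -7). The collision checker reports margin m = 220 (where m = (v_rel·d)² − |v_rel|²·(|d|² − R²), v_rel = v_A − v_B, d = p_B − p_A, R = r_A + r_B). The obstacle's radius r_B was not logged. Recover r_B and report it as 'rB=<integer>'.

m = 220
d = (-5, -13);  v_rel = (1, -5),  |v_rel|² = 26
v_rel×d = (1)·(-13) − (-5)·(-5) = -38
since m = R²·26 − (-38)²:  R² = (1444 + 220) / 26 = 64
R = √64 = 8  ⇒  r_B = 8 − 1 = 7

rB=7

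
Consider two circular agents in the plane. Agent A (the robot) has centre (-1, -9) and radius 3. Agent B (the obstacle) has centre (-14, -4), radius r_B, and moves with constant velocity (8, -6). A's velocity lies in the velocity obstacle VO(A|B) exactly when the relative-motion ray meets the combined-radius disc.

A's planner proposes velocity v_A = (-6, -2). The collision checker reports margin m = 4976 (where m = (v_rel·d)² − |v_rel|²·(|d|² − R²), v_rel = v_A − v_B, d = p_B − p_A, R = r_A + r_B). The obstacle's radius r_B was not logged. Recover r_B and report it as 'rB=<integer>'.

m = 4976
d = (-13, 5);  v_rel = (-14, 4),  |v_rel|² = 212
v_rel×d = (-14)·(5) − (4)·(-13) = -18
since m = R²·212 − (-18)²:  R² = (324 + 4976) / 212 = 25
R = √25 = 5  ⇒  r_B = 5 − 3 = 2

rB=2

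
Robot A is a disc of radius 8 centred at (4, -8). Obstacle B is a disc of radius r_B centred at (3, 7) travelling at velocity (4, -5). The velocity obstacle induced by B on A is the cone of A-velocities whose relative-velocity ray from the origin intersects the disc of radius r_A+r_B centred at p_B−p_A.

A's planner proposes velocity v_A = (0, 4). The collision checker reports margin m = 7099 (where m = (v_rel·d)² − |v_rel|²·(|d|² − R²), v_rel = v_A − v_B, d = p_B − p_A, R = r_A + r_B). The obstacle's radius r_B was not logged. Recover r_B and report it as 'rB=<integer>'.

m = 7099
d = (-1, 15);  v_rel = (-4, 9),  |v_rel|² = 97
v_rel×d = (-4)·(15) − (9)·(-1) = -51
since m = R²·97 − (-51)²:  R² = (2601 + 7099) / 97 = 100
R = √100 = 10  ⇒  r_B = 10 − 8 = 2

rB=2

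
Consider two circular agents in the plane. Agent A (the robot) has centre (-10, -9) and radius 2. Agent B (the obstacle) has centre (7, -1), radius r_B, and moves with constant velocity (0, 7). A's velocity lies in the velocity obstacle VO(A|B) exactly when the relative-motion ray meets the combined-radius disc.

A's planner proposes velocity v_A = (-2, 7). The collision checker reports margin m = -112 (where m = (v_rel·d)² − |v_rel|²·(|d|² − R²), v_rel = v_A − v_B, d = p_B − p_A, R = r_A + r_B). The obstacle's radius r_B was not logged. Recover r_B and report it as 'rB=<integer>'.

m = -112
d = (17, 8);  v_rel = (-2, 0),  |v_rel|² = 4
v_rel×d = (-2)·(8) − (0)·(17) = -16
since m = R²·4 − (-16)²:  R² = (256 + -112) / 4 = 36
R = √36 = 6  ⇒  r_B = 6 − 2 = 4

rB=4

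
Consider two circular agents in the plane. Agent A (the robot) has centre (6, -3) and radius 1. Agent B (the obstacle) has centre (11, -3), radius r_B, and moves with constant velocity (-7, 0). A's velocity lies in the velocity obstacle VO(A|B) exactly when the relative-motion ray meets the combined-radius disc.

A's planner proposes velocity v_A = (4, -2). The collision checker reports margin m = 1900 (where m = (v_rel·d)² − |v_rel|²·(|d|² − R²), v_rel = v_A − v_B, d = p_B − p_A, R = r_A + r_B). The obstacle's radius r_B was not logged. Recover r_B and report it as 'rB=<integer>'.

m = 1900
d = (5, 0);  v_rel = (11, -2),  |v_rel|² = 125
v_rel×d = (11)·(0) − (-2)·(5) = 10
since m = R²·125 − 10²:  R² = (100 + 1900) / 125 = 16
R = √16 = 4  ⇒  r_B = 4 − 1 = 3

rB=3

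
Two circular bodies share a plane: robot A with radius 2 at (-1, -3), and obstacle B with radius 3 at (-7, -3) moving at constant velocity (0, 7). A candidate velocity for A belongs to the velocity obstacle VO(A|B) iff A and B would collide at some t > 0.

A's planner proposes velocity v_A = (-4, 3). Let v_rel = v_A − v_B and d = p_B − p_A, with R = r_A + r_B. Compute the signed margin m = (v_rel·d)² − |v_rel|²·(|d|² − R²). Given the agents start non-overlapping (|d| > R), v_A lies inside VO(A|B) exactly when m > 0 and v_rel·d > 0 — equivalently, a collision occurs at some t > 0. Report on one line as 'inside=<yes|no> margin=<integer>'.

d = (-6, 0),  |d|² = 36;  R = 2+3 = 5,  c = 36−5² = 11
v_rel = (-4, -4),  |v_rel|² = 32;  v_rel·d = (-4)·(-6) + (-4)·(0) = 24
32·t² − 48·t + 11 = 0  ⇒  m = 24² − 32·11 = 224
m = 224 > 0,  v_rel·d = 24 > 0  ⇒  inside

inside=yes margin=224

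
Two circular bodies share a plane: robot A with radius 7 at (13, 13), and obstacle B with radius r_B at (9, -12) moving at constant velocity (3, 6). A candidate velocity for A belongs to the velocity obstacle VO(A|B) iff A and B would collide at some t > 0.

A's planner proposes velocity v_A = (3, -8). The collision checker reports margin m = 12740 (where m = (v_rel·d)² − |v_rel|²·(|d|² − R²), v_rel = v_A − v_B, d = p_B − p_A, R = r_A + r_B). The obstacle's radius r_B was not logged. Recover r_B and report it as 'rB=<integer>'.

m = 12740
d = (-4, -25);  v_rel = (0, -14),  |v_rel|² = 196
v_rel×d = (0)·(-25) − (-14)·(-4) = -56
since m = R²·196 − (-56)²:  R² = (3136 + 12740) / 196 = 81
R = √81 = 9  ⇒  r_B = 9 − 7 = 2

rB=2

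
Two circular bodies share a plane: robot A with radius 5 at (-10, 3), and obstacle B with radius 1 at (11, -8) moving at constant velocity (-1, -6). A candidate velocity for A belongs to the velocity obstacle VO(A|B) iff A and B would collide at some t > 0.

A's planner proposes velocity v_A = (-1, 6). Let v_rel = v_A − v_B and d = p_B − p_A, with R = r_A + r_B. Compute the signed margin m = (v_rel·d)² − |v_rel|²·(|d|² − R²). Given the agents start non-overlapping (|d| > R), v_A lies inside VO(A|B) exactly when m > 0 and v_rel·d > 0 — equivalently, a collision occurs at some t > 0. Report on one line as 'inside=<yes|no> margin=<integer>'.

d = (21, -11),  |d|² = 562;  R = 5+1 = 6,  c = 562−6² = 526
v_rel = (0, 12),  |v_rel|² = 144;  v_rel·d = (0)·(21) + (12)·(-11) = -132
144·t² + 264·t + 526 = 0  ⇒  m = (-132)² − 144·526 = -58320
m = -58320 < 0,  v_rel·d = -132 < 0  ⇒  outside

inside=no margin=-58320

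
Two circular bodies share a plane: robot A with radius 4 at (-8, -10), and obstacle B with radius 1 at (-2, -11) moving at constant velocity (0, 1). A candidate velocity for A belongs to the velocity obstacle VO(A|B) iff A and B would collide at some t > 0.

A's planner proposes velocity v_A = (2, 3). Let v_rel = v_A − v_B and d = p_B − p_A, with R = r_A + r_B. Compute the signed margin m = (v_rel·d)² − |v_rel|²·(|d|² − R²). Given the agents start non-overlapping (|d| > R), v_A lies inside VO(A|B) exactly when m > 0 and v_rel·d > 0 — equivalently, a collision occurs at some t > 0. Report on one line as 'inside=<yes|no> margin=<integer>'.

d = (6, -1),  |d|² = 37;  R = 4+1 = 5,  c = 37−5² = 12
v_rel = (2, 2),  |v_rel|² = 8;  v_rel·d = (2)·(6) + (2)·(-1) = 10
8·t² − 20·t + 12 = 0  ⇒  m = 10² − 8·12 = 4
m = 4 > 0,  v_rel·d = 10 > 0  ⇒  inside

inside=yes margin=4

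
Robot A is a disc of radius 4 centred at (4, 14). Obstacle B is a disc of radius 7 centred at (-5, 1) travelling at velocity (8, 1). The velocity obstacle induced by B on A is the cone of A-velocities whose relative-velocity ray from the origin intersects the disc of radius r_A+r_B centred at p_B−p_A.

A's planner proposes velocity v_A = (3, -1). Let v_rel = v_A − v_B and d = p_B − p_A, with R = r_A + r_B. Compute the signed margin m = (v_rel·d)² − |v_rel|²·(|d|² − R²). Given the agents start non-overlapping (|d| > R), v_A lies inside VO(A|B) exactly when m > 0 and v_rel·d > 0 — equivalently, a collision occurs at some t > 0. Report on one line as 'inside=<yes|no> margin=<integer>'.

d = (-9, -13),  |d|² = 250;  R = 4+7 = 11,  c = 250−11² = 129
v_rel = (-5, -2),  |v_rel|² = 29;  v_rel·d = (-5)·(-9) + (-2)·(-13) = 71
29·t² − 142·t + 129 = 0  ⇒  m = 71² − 29·129 = 1300
m = 1300 > 0,  v_rel·d = 71 > 0  ⇒  inside

inside=yes margin=1300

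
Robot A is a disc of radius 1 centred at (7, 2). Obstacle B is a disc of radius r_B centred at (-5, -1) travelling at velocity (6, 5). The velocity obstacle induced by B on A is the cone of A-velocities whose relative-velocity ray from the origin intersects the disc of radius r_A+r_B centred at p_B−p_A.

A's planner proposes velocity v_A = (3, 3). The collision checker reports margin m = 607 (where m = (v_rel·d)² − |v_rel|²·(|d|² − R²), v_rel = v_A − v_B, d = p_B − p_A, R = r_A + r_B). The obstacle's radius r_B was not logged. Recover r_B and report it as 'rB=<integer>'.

m = 607
d = (-12, -3);  v_rel = (-3, -2),  |v_rel|² = 13
v_rel×d = (-3)·(-3) − (-2)·(-12) = -15
since m = R²·13 − (-15)²:  R² = (225 + 607) / 13 = 64
R = √64 = 8  ⇒  r_B = 8 − 1 = 7

rB=7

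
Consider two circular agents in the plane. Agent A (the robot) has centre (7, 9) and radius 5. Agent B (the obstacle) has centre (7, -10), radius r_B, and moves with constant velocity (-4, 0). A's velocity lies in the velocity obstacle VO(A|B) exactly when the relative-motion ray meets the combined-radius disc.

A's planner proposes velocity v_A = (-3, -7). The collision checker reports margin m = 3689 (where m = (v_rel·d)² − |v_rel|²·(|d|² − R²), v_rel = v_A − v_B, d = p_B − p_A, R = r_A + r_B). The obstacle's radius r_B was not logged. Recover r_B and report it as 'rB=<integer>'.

m = 3689
d = (0, -19);  v_rel = (1, -7),  |v_rel|² = 50
v_rel×d = (1)·(-19) − (-7)·(0) = -19
since m = R²·50 − (-19)²:  R² = (361 + 3689) / 50 = 81
R = √81 = 9  ⇒  r_B = 9 − 5 = 4

rB=4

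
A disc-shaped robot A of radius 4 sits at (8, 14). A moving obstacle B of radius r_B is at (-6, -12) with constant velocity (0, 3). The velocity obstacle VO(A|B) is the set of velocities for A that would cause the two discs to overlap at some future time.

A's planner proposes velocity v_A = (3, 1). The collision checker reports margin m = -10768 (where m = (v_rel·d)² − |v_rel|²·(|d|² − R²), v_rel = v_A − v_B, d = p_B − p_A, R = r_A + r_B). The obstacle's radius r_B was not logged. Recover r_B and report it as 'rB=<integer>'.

m = -10768
d = (-14, -26);  v_rel = (3, -2),  |v_rel|² = 13
v_rel×d = (3)·(-26) − (-2)·(-14) = -106
since m = R²·13 − (-106)²:  R² = (11236 + -10768) / 13 = 36
R = √36 = 6  ⇒  r_B = 6 − 4 = 2

rB=2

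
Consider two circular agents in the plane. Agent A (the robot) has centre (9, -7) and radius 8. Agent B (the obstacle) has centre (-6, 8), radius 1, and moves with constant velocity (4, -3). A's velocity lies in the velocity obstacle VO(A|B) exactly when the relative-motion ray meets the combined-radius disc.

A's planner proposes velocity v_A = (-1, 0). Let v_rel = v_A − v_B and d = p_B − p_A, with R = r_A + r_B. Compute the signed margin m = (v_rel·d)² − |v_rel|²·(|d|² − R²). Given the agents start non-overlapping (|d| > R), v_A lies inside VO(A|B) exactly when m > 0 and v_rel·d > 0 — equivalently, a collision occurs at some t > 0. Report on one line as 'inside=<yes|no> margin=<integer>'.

d = (-15, 15),  |d|² = 450;  R = 8+1 = 9,  c = 450−9² = 369
v_rel = (-5, 3),  |v_rel|² = 34;  v_rel·d = (-5)·(-15) + (3)·(15) = 120
34·t² − 240·t + 369 = 0  ⇒  m = 120² − 34·369 = 1854
m = 1854 > 0,  v_rel·d = 120 > 0  ⇒  inside

inside=yes margin=1854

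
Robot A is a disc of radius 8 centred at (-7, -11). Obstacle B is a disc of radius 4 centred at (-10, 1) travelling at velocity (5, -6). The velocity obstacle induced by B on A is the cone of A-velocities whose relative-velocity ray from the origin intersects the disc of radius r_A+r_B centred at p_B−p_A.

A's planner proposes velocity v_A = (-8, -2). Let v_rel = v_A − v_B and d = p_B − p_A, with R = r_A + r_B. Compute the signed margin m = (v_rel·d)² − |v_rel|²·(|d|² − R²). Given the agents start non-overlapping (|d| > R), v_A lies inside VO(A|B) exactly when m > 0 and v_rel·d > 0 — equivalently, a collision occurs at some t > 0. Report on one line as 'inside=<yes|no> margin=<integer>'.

d = (-3, 12),  |d|² = 153;  R = 8+4 = 12,  c = 153−12² = 9
v_rel = (-13, 4),  |v_rel|² = 185;  v_rel·d = (-13)·(-3) + (4)·(12) = 87
185·t² − 174·t + 9 = 0  ⇒  m = 87² − 185·9 = 5904
m = 5904 > 0,  v_rel·d = 87 > 0  ⇒  inside

inside=yes margin=5904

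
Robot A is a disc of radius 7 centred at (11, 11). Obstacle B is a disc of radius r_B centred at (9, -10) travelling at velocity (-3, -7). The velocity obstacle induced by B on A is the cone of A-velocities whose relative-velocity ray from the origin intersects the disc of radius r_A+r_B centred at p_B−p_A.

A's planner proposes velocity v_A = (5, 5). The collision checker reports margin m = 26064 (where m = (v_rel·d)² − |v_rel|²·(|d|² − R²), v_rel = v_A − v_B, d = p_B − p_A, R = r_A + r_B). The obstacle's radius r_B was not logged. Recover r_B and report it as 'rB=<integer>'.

m = 26064
d = (-2, -21);  v_rel = (8, 12),  |v_rel|² = 208
v_rel×d = (8)·(-21) − (12)·(-2) = -144
since m = R²·208 − (-144)²:  R² = (20736 + 26064) / 208 = 225
R = √225 = 15  ⇒  r_B = 15 − 7 = 8

rB=8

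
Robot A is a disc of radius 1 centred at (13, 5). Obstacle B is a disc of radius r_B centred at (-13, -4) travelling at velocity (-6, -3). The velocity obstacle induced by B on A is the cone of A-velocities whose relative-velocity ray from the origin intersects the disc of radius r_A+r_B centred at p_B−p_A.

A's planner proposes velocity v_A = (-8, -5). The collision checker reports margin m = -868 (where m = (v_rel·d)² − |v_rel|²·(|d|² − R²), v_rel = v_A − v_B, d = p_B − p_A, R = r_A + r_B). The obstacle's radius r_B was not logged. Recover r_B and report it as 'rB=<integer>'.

m = -868
d = (-26, -9);  v_rel = (-2, -2),  |v_rel|² = 8
v_rel×d = (-2)·(-9) − (-2)·(-26) = -34
since m = R²·8 − (-34)²:  R² = (1156 + -868) / 8 = 36
R = √36 = 6  ⇒  r_B = 6 − 1 = 5

rB=5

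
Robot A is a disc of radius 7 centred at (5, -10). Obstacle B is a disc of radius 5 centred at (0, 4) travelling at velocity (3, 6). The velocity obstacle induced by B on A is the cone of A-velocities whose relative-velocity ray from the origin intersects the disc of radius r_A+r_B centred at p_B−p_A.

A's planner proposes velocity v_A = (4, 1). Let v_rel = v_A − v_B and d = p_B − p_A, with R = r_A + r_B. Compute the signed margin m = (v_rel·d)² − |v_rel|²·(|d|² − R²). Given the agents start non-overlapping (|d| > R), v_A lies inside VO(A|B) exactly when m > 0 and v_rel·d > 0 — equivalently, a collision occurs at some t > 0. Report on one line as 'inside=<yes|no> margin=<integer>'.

d = (-5, 14),  |d|² = 221;  R = 7+5 = 12,  c = 221−12² = 77
v_rel = (1, -5),  |v_rel|² = 26;  v_rel·d = (1)·(-5) + (-5)·(14) = -75
26·t² + 150·t + 77 = 0  ⇒  m = (-75)² − 26·77 = 3623
m = 3623 > 0,  v_rel·d = -75 < 0  ⇒  outside

inside=no margin=3623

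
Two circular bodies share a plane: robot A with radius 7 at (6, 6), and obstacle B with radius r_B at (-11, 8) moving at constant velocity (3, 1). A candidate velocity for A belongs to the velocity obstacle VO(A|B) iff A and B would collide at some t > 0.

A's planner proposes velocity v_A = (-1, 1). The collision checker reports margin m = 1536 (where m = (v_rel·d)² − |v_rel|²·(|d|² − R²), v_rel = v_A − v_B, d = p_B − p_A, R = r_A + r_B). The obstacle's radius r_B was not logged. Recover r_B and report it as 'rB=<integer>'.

m = 1536
d = (-17, 2);  v_rel = (-4, 0),  |v_rel|² = 16
v_rel×d = (-4)·(2) − (0)·(-17) = -8
since m = R²·16 − (-8)²:  R² = (64 + 1536) / 16 = 100
R = √100 = 10  ⇒  r_B = 10 − 7 = 3

rB=3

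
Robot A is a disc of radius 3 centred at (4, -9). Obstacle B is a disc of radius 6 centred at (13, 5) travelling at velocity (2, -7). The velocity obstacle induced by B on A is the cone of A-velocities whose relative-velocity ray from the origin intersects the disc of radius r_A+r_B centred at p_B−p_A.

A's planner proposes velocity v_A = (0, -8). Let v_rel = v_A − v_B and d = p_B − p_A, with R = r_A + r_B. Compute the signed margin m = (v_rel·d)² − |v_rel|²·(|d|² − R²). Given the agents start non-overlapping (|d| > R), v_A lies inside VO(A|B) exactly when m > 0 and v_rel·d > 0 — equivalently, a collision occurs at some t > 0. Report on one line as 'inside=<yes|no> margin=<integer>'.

d = (9, 14),  |d|² = 277;  R = 3+6 = 9,  c = 277−9² = 196
v_rel = (-2, -1),  |v_rel|² = 5;  v_rel·d = (-2)·(9) + (-1)·(14) = -32
5·t² + 64·t + 196 = 0  ⇒  m = (-32)² − 5·196 = 44
m = 44 > 0,  v_rel·d = -32 < 0  ⇒  outside

inside=no margin=44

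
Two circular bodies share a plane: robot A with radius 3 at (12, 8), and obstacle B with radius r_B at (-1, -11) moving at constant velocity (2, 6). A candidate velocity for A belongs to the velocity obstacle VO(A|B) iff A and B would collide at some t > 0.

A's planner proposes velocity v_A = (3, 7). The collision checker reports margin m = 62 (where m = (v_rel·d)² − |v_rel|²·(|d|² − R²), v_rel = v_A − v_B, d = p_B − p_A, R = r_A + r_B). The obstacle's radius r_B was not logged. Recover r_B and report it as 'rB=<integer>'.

m = 62
d = (-13, -19);  v_rel = (1, 1),  |v_rel|² = 2
v_rel×d = (1)·(-19) − (1)·(-13) = -6
since m = R²·2 − (-6)²:  R² = (36 + 62) / 2 = 49
R = √49 = 7  ⇒  r_B = 7 − 3 = 4

rB=4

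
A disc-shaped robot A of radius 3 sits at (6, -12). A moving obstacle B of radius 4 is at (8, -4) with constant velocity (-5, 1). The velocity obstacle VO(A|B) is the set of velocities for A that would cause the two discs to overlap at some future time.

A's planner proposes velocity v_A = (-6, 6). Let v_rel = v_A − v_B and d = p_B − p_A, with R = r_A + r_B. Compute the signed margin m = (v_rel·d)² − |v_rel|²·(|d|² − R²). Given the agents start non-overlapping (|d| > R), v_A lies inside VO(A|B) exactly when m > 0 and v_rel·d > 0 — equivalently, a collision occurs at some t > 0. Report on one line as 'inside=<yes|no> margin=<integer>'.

d = (2, 8),  |d|² = 68;  R = 3+4 = 7,  c = 68−7² = 19
v_rel = (-1, 5),  |v_rel|² = 26;  v_rel·d = (-1)·(2) + (5)·(8) = 38
26·t² − 76·t + 19 = 0  ⇒  m = 38² − 26·19 = 950
m = 950 > 0,  v_rel·d = 38 > 0  ⇒  inside

inside=yes margin=950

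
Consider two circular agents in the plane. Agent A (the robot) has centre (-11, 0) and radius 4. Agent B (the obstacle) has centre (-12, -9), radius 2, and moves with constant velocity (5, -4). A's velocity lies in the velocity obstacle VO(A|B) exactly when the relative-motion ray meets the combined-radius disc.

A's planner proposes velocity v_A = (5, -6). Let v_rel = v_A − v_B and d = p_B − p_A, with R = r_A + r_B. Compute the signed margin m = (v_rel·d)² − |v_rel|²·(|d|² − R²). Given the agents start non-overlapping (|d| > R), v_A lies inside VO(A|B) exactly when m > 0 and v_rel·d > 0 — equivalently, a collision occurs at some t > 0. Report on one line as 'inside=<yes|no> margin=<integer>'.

d = (-1, -9),  |d|² = 82;  R = 4+2 = 6,  c = 82−6² = 46
v_rel = (0, -2),  |v_rel|² = 4;  v_rel·d = (0)·(-1) + (-2)·(-9) = 18
4·t² − 36·t + 46 = 0  ⇒  m = 18² − 4·46 = 140
m = 140 > 0,  v_rel·d = 18 > 0  ⇒  inside

inside=yes margin=140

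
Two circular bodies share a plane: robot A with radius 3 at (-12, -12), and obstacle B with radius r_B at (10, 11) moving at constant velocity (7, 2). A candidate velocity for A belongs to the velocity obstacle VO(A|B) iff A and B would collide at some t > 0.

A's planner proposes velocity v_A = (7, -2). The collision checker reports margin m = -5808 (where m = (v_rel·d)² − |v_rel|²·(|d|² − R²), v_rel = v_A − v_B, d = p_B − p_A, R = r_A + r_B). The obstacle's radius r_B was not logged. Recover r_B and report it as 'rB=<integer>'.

m = -5808
d = (22, 23);  v_rel = (0, -4),  |v_rel|² = 16
v_rel×d = (0)·(23) − (-4)·(22) = 88
since m = R²·16 − 88²:  R² = (7744 + -5808) / 16 = 121
R = √121 = 11  ⇒  r_B = 11 − 3 = 8

rB=8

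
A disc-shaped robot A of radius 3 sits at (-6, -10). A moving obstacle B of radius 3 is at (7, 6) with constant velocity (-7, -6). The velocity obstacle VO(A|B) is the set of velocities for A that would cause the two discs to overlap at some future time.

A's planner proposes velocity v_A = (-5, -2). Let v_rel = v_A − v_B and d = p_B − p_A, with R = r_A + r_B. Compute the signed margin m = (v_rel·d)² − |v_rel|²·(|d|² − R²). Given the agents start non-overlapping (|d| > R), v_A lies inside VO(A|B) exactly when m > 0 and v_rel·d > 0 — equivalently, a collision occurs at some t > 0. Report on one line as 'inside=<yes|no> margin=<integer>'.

d = (13, 16),  |d|² = 425;  R = 3+3 = 6,  c = 425−6² = 389
v_rel = (2, 4),  |v_rel|² = 20;  v_rel·d = (2)·(13) + (4)·(16) = 90
20·t² − 180·t + 389 = 0  ⇒  m = 90² − 20·389 = 320
m = 320 > 0,  v_rel·d = 90 > 0  ⇒  inside

inside=yes margin=320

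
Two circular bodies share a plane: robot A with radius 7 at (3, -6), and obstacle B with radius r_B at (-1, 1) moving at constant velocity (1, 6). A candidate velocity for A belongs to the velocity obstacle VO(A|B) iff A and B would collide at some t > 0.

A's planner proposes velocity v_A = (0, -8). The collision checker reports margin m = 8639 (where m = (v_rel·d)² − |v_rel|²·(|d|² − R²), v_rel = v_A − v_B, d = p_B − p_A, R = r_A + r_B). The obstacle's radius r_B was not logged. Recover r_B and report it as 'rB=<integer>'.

m = 8639
d = (-4, 7);  v_rel = (-1, -14),  |v_rel|² = 197
v_rel×d = (-1)·(7) − (-14)·(-4) = -63
since m = R²·197 − (-63)²:  R² = (3969 + 8639) / 197 = 64
R = √64 = 8  ⇒  r_B = 8 − 7 = 1

rB=1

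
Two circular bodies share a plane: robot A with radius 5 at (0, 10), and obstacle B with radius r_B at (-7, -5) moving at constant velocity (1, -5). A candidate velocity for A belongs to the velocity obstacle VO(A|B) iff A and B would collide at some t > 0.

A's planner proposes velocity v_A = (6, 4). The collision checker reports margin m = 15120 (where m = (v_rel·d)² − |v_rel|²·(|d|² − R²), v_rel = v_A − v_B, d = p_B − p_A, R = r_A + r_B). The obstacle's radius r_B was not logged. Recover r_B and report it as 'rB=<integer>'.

m = 15120
d = (-7, -15);  v_rel = (5, 9),  |v_rel|² = 106
v_rel×d = (5)·(-15) − (9)·(-7) = -12
since m = R²·106 − (-12)²:  R² = (144 + 15120) / 106 = 144
R = √144 = 12  ⇒  r_B = 12 − 5 = 7

rB=7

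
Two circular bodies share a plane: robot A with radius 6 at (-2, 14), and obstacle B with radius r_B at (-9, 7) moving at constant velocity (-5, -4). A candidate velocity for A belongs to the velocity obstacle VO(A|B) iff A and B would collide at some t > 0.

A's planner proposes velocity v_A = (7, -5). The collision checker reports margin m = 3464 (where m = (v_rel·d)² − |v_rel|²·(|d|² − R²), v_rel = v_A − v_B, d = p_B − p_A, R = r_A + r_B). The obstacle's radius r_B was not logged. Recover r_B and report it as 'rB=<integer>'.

m = 3464
d = (-7, -7);  v_rel = (12, -1),  |v_rel|² = 145
v_rel×d = (12)·(-7) − (-1)·(-7) = -91
since m = R²·145 − (-91)²:  R² = (8281 + 3464) / 145 = 81
R = √81 = 9  ⇒  r_B = 9 − 6 = 3

rB=3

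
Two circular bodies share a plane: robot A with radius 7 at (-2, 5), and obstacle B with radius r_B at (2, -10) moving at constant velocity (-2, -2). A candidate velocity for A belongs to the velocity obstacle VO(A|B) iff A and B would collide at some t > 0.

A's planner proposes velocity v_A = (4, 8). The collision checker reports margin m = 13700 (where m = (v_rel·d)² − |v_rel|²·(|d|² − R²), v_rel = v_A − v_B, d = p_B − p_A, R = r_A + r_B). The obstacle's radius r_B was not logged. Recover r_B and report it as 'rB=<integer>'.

m = 13700
d = (4, -15);  v_rel = (6, 10),  |v_rel|² = 136
v_rel×d = (6)·(-15) − (10)·(4) = -130
since m = R²·136 − (-130)²:  R² = (16900 + 13700) / 136 = 225
R = √225 = 15  ⇒  r_B = 15 − 7 = 8

rB=8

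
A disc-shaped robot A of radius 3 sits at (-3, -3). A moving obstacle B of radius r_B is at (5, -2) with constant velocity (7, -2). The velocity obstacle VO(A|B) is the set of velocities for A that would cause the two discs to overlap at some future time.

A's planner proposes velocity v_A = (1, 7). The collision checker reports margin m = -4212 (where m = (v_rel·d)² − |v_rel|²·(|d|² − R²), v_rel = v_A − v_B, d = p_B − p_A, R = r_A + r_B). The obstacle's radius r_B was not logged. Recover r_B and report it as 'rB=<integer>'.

m = -4212
d = (8, 1);  v_rel = (-6, 9),  |v_rel|² = 117
v_rel×d = (-6)·(1) − (9)·(8) = -78
since m = R²·117 − (-78)²:  R² = (6084 + -4212) / 117 = 16
R = √16 = 4  ⇒  r_B = 4 − 3 = 1

rB=1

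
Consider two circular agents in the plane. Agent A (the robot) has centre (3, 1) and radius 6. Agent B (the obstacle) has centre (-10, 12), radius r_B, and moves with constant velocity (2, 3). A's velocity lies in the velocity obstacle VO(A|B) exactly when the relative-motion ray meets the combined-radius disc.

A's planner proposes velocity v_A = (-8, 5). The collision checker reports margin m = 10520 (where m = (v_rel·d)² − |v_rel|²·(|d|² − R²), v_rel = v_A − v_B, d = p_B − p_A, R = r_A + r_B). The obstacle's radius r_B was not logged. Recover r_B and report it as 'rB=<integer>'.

m = 10520
d = (-13, 11);  v_rel = (-10, 2),  |v_rel|² = 104
v_rel×d = (-10)·(11) − (2)·(-13) = -84
since m = R²·104 − (-84)²:  R² = (7056 + 10520) / 104 = 169
R = √169 = 13  ⇒  r_B = 13 − 6 = 7

rB=7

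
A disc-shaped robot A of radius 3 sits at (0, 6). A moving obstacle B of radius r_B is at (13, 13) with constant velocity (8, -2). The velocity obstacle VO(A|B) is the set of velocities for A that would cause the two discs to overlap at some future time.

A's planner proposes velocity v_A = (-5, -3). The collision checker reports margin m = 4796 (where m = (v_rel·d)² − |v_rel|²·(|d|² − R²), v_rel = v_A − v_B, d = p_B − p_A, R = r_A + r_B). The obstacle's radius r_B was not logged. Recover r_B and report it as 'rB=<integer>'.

m = 4796
d = (13, 7);  v_rel = (-13, -1),  |v_rel|² = 170
v_rel×d = (-13)·(7) − (-1)·(13) = -78
since m = R²·170 − (-78)²:  R² = (6084 + 4796) / 170 = 64
R = √64 = 8  ⇒  r_B = 8 − 3 = 5

rB=5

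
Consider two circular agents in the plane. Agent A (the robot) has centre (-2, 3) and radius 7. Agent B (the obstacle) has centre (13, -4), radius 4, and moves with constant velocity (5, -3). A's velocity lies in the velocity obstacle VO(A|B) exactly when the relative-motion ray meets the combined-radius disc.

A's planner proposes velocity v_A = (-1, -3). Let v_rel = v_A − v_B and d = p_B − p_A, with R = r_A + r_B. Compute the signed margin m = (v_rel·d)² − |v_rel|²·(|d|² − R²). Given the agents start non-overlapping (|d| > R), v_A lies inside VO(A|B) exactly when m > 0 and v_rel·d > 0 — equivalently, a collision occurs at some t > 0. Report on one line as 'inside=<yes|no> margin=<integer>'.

d = (15, -7),  |d|² = 274;  R = 7+4 = 11,  c = 274−11² = 153
v_rel = (-6, 0),  |v_rel|² = 36;  v_rel·d = (-6)·(15) + (0)·(-7) = -90
36·t² + 180·t + 153 = 0  ⇒  m = (-90)² − 36·153 = 2592
m = 2592 > 0,  v_rel·d = -90 < 0  ⇒  outside

inside=no margin=2592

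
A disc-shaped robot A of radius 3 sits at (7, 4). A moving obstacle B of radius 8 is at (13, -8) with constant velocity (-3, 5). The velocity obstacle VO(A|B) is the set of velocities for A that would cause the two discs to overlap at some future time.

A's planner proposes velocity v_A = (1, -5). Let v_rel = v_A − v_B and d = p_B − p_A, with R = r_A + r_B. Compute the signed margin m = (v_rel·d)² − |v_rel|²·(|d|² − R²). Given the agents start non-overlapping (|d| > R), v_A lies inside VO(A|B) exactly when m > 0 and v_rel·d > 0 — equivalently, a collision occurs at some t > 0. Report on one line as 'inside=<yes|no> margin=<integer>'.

d = (6, -12),  |d|² = 180;  R = 3+8 = 11,  c = 180−11² = 59
v_rel = (4, -10),  |v_rel|² = 116;  v_rel·d = (4)·(6) + (-10)·(-12) = 144
116·t² − 288·t + 59 = 0  ⇒  m = 144² − 116·59 = 13892
m = 13892 > 0,  v_rel·d = 144 > 0  ⇒  inside

inside=yes margin=13892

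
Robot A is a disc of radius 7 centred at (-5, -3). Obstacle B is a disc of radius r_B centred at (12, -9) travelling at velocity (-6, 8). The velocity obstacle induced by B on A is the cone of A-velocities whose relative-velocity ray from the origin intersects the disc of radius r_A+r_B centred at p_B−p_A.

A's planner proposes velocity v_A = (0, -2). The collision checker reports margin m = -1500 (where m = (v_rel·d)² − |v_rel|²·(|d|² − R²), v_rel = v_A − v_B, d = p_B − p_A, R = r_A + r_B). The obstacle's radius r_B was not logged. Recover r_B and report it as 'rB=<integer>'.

m = -1500
d = (17, -6);  v_rel = (6, -10),  |v_rel|² = 136
v_rel×d = (6)·(-6) − (-10)·(17) = 134
since m = R²·136 − 134²:  R² = (17956 + -1500) / 136 = 121
R = √121 = 11  ⇒  r_B = 11 − 7 = 4

rB=4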